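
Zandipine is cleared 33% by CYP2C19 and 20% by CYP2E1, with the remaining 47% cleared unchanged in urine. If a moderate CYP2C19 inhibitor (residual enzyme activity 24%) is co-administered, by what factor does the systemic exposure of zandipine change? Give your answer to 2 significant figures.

CYP2C19: 0.33 × 0.24 = 0.0792
CYP2E1: 0.2 (unchanged)
Other: 0.47 (unchanged)
New clearance relative to baseline: 0.0792 + 0.2 + 0.47 = 0.7492.
Systemic exposure is inversely proportional to clearance, so the fold-change is 1 / 0.7492 = 1.3.

1.3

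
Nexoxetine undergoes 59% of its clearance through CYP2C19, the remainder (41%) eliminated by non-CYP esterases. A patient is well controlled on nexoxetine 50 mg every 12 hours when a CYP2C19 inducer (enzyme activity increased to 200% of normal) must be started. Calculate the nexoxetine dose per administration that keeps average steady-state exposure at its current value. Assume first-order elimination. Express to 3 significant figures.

The CYP2C19 pathway (59% of clearance) is boosted to 2× activity: 0.59 × 2 = 1.18.
Non-CYP routes (41%) are unchanged.
Relative clearance = 1.18 + 0.41 = 1.59.
Exposure is unchanged when dose changes in proportion to clearance. New dose = 50 mg × 1.59 = 79.5 mg.

79.5 mg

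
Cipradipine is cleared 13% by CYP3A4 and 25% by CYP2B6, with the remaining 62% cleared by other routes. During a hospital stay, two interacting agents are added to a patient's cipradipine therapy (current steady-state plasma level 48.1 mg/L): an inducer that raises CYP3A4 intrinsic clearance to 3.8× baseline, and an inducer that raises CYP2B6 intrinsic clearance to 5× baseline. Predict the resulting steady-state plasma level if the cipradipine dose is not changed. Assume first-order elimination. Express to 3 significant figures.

20.3 mg/L

CYP3A4: 0.13 × 3.8 = 0.494
CYP2B6: 0.25 × 5 = 1.25
Other: 0.62 (unchanged)
New clearance relative to baseline: 0.494 + 1.25 + 0.62 = 2.364.
New steady-state plasma level = 48.1 / 2.364 = 20.3 mg/L (concentration scales inversely with clearance).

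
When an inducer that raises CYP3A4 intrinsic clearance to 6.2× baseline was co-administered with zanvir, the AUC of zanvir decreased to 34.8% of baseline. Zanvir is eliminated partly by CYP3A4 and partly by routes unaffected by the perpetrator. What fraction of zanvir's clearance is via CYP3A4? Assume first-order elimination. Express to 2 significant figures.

0.36

Let x = fm,CYP3A4. Because AUC ∝ 1/CL, relative clearance rose to 1/0.348 = 2.874.
Only the CYP3A4 route changed, so 2.874 = x·6.2 + (1 − x), giving x = 0.36.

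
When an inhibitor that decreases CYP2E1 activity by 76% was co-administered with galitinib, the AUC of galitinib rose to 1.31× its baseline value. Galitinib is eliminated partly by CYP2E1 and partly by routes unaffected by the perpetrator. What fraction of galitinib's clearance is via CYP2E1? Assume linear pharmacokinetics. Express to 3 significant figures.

CL'/CL = 1 / 1.31 = 0.7634
0.24·fm + (1 − fm) = 0.7634
fm = (0.7634 − 1) / (0.24 − 1) = 0.311

0.311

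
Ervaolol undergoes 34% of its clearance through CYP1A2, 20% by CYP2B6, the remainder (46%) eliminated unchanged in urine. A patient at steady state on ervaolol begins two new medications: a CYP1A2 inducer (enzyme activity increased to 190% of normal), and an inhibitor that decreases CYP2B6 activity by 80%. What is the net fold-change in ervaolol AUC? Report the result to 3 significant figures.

0.873

The CYP1A2 pathway (34% of clearance) is boosted to 1.9× activity: 0.34 × 1.9 = 0.646.
The CYP2B6 pathway (20% of clearance) falls to 0.2× activity: 0.2 × 0.2 = 0.04.
The remaining 46% of clearance is unaffected.
CL_new/CL_old = 0.646 + 0.04 + 0.46 = 1.146.
AUC ∝ 1/CL: fold-change = 1 / 1.146 = 0.873.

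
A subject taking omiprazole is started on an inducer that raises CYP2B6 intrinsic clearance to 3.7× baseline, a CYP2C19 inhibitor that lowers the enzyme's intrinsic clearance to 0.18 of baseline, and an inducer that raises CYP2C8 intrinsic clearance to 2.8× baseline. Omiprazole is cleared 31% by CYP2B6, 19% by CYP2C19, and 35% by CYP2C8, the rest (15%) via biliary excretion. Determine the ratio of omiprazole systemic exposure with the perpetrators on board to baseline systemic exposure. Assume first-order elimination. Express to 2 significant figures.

The CYP2B6 pathway (31% of clearance) rises to 3.7× activity: 0.31 × 3.7 = 1.147.
The CYP2C19 pathway (19% of clearance) drops to 0.18× activity: 0.19 × 0.18 = 0.0342.
The CYP2C8 pathway (35% of clearance) is boosted to 2.8× activity: 0.35 × 2.8 = 0.98.
Non-CYP routes (15%) are unchanged.
Relative clearance = 1.147 + 0.0342 + 0.98 + 0.15 = 2.3112.
Because systemic exposure varies inversely with clearance, the combined effect is 1 / 2.3112 = 0.43.

0.43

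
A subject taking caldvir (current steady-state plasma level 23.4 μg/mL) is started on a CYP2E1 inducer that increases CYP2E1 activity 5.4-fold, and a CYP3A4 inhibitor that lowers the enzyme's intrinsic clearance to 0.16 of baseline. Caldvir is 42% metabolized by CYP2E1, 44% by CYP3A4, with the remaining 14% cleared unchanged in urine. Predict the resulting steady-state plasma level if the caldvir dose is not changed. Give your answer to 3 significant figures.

9.44 μg/mL

The CYP2E1 pathway (42% of clearance) is boosted to 5.4× activity: 0.42 × 5.4 = 2.268.
The CYP3A4 pathway (44% of clearance) falls to 0.16× activity: 0.44 × 0.16 = 0.0704.
The remaining 14% of clearance is unaffected.
Relative clearance = 2.268 + 0.0704 + 0.14 = 2.4784.
Dividing the baseline by the relative clearance: 23.4 / 2.4784 = 9.44 μg/mL.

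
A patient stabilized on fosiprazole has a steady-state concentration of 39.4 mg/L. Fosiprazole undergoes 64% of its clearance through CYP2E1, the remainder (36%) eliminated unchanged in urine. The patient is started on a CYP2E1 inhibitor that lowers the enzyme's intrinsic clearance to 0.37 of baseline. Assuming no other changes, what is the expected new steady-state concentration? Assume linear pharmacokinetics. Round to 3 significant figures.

CYP2E1: 0.64 × 0.37 = 0.2368
Other: 0.36 (unchanged)
Relative clearance = 0.2368 + 0.36 = 0.5968.
With dosing unchanged, steady-state concentration scales as 1/CL: 39.4 / 0.5968 = 66.0 mg/L.

66.0 mg/L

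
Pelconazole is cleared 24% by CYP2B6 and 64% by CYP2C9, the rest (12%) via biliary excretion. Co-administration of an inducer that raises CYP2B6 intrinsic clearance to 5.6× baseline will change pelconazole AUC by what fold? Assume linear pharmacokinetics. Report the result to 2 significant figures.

The CYP2B6 pathway (24% of clearance) rises to 5.6× activity: 0.24 × 5.6 = 1.344.
CYP2C9 (64%) and the residual 12% are unaffected.
CL_new/CL_old = 1.344 + 0.64 + 0.12 = 2.104.
Since AUC ∝ 1/CL, the ratio is 1 / 2.104 = 0.48.

0.48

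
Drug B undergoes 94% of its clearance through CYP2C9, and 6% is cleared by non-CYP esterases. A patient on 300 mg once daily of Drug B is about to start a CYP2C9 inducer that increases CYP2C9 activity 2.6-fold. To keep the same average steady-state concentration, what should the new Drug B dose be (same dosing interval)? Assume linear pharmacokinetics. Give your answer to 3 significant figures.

The CYP2C9 pathway (94% of clearance) rises to 2.6× activity: 0.94 × 2.6 = 2.444.
Non-CYP routes (6%) are unchanged.
New clearance relative to baseline: 2.444 + 0.06 = 2.504.
Exposure is unchanged when dose changes in proportion to clearance. New dose = 300 mg × 2.504 = 751 mg.

751 mg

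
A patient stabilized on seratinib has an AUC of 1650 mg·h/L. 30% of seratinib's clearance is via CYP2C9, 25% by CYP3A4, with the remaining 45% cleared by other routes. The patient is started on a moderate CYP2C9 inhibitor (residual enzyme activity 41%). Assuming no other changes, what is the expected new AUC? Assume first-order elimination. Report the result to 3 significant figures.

2.00 × 10³ mg·h/L

The CYP2C9 pathway (30% of clearance) is reduced to 0.41× activity: 0.3 × 0.41 = 0.123.
CYP3A4 (25%) and the residual 45% are unaffected.
New clearance relative to baseline: 0.123 + 0.25 + 0.45 = 0.823.
With dosing unchanged, AUC scales as 1/CL: 1650 / 0.823 = 2.00 × 10³ mg·h/L.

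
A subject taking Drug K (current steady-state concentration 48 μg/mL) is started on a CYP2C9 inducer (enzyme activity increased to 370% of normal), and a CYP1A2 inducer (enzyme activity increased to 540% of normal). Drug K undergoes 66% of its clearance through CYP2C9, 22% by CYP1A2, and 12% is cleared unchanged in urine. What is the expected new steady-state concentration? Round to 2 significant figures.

CYP2C9: 0.66 × 3.7 = 2.442
CYP1A2: 0.22 × 5.4 = 1.188
Other: 0.12 (unchanged)
Relative clearance = 2.442 + 1.188 + 0.12 = 3.75.
Dividing the baseline by the relative clearance: 48 / 3.75 = 13 μg/mL.

13 μg/mL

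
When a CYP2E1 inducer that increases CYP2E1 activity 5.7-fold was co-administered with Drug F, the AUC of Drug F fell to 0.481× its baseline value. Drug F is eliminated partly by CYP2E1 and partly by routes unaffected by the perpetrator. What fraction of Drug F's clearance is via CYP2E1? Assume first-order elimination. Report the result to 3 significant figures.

0.230

Let fm be the CYP2E1 fraction. New clearance relative to baseline = fm × 5.7 + (1 − fm).
AUC ratio = 1 / (new CL fraction), so new CL fraction = 1 / 0.481 = 2.079.
fm × 5.7 + 1 − fm = 2.079  ⇒  fm × (5.7 − 1) = 1.079  ⇒  fm = 0.230.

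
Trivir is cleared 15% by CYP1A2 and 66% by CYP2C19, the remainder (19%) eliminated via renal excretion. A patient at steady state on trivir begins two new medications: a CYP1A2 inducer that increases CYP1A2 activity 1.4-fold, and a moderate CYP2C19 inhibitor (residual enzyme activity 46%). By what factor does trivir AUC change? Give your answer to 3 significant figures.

The CYP1A2 pathway (15% of clearance) increases to 1.4× activity: 0.15 × 1.4 = 0.21.
The CYP2C19 pathway (66% of clearance) is reduced to 0.46× activity: 0.66 × 0.46 = 0.3036.
Non-CYP routes (19%) are unchanged.
New clearance relative to baseline: 0.21 + 0.3036 + 0.19 = 0.7036.
Because AUC varies inversely with clearance, the combined effect is 1 / 0.7036 = 1.42.

1.42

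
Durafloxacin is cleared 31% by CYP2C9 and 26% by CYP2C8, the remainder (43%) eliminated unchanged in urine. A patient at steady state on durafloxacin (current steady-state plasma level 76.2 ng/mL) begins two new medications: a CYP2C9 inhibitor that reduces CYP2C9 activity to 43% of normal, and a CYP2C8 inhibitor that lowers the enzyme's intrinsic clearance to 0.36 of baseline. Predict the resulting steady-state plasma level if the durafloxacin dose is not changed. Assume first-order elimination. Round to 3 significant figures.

116 ng/mL

CYP2C9: 0.31 × 0.43 = 0.1333
CYP2C8: 0.26 × 0.36 = 0.0936
Other: 0.43 (unchanged)
Relative clearance = 0.1333 + 0.0936 + 0.43 = 0.6569.
Steady-state plasma level ∝ 1/CL: new value = 76.2 / 0.6569 = 116 ng/mL.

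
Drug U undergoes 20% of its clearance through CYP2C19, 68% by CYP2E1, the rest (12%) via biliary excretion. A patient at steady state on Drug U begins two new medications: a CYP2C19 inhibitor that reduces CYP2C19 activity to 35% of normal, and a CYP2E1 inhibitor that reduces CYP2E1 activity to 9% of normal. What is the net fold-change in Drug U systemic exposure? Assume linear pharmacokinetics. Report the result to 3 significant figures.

3.98

CYP2C19: 0.2 × 0.35 = 0.07
CYP2E1: 0.68 × 0.09 = 0.0612
Other: 0.12 (unchanged)
Relative clearance = 0.07 + 0.0612 + 0.12 = 0.2512.
Because systemic exposure varies inversely with clearance, the combined effect is 1 / 0.2512 = 3.98.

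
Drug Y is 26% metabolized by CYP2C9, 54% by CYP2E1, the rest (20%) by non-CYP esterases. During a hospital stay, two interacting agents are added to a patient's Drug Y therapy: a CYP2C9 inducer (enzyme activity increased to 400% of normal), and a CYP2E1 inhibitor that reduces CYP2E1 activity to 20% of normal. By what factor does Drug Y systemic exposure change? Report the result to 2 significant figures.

0.74

CYP2C9: 0.26 × 4 = 1.04
CYP2E1: 0.54 × 0.2 = 0.108
Other: 0.2 (unchanged)
CL_new/CL_old = 1.04 + 0.108 + 0.2 = 1.348.
Systemic exposure ∝ 1/CL: fold-change = 1 / 1.348 = 0.74.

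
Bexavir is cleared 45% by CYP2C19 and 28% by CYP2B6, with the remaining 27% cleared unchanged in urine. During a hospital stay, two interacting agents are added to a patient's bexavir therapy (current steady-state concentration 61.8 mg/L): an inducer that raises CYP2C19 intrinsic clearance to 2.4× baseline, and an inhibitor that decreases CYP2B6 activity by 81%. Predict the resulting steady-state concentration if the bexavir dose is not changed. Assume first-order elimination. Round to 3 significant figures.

The CYP2C19 pathway (45% of clearance) rises to 2.4× activity: 0.45 × 2.4 = 1.08.
The CYP2B6 pathway (28% of clearance) is reduced to 0.19× activity: 0.28 × 0.19 = 0.0532.
Non-CYP routes (27%) are unchanged.
CL_new/CL_old = 1.08 + 0.0532 + 0.27 = 1.4032.
Dividing the baseline by the relative clearance: 61.8 / 1.4032 = 44.0 mg/L.

44.0 mg/L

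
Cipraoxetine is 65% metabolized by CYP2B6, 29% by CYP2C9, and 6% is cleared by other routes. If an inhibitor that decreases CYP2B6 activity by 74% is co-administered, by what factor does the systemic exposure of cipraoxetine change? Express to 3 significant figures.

The CYP2B6 pathway (65% of clearance) drops to 0.26× activity: 0.65 × 0.26 = 0.169.
CYP2C9 (29%) and the residual 6% are unaffected.
New clearance relative to baseline: 0.169 + 0.29 + 0.06 = 0.519.
Systemic exposure is inversely proportional to clearance, so the fold-change is 1 / 0.519 = 1.93.

1.93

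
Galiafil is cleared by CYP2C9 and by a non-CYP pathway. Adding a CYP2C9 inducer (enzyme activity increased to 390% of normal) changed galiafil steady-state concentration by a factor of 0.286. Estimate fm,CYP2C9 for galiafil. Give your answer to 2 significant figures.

Let fm be the CYP2C9 fraction. New clearance relative to baseline = fm × 3.9 + (1 − fm).
Steady-state concentration ratio = 1 / (new CL fraction), so new CL fraction = 1 / 0.286 = 3.497.
fm × 3.9 + 1 − fm = 3.497  ⇒  fm × (3.9 − 1) = 2.497  ⇒  fm = 0.86.

0.86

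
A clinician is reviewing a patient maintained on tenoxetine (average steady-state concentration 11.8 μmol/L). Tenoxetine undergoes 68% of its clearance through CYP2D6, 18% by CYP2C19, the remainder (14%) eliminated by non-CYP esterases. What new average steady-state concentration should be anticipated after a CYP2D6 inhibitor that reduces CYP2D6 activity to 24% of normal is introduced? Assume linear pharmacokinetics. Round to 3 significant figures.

The CYP2D6 pathway (68% of clearance) drops to 0.24× activity: 0.68 × 0.24 = 0.1632.
CYP2C19 (18%) and the residual 14% are unaffected.
Relative clearance = 0.1632 + 0.18 + 0.14 = 0.4832.
New average steady-state concentration = baseline ÷ relative clearance = 11.8 / 0.4832 = 24.4 μmol/L.

24.4 μmol/L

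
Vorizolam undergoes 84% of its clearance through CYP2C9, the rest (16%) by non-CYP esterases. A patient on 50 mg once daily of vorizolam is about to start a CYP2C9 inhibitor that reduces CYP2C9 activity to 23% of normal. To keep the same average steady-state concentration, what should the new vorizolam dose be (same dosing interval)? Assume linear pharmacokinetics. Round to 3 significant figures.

CYP2C9: 0.84 × 0.23 = 0.1932
Other: 0.16 (unchanged)
New clearance relative to baseline: 0.1932 + 0.16 = 0.3532.
To maintain the same steady-state level, dose must scale with clearance: new dose = 50 × 0.3532 = 17.7 mg.

17.7 mg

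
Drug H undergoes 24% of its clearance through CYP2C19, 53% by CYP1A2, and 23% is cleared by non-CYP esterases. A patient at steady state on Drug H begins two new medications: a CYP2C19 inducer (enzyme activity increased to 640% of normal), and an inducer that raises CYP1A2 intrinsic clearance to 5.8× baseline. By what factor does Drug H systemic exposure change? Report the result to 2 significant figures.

The CYP2C19 pathway (24% of clearance) increases to 6.4× activity: 0.24 × 6.4 = 1.536.
The CYP1A2 pathway (53% of clearance) rises to 5.8× activity: 0.53 × 5.8 = 3.074.
The remaining 23% of clearance is unaffected.
New clearance relative to baseline: 1.536 + 3.074 + 0.23 = 4.84.
Because systemic exposure varies inversely with clearance, the combined effect is 1 / 4.84 = 0.21.

0.21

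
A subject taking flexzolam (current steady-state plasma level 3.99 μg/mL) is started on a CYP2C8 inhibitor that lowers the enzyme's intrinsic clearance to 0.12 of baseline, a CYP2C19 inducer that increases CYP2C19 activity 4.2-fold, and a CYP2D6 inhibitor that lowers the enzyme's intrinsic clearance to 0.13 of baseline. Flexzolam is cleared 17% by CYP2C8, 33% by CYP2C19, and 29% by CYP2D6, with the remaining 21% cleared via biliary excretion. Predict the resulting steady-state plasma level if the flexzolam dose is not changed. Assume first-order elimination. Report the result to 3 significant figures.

The CYP2C8 pathway (17% of clearance) drops to 0.12× activity: 0.17 × 0.12 = 0.0204.
The CYP2C19 pathway (33% of clearance) increases to 4.2× activity: 0.33 × 4.2 = 1.386.
The CYP2D6 pathway (29% of clearance) falls to 0.13× activity: 0.29 × 0.13 = 0.0377.
Non-CYP routes (21%) are unchanged.
CL_new/CL_old = 0.0204 + 1.386 + 0.0377 + 0.21 = 1.6541.
Dividing the baseline by the relative clearance: 3.99 / 1.6541 = 2.41 μg/mL.

2.41 μg/mL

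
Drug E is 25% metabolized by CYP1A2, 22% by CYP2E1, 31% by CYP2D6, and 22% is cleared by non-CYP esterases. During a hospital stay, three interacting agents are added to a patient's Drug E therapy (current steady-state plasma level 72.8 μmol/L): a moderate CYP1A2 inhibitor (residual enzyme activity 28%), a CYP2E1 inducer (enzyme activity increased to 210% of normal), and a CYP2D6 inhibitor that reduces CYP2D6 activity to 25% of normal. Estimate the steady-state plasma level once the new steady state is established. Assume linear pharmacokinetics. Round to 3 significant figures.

87.8 μmol/L

The CYP1A2 pathway (25% of clearance) falls to 0.28× activity: 0.25 × 0.28 = 0.07.
The CYP2E1 pathway (22% of clearance) rises to 2.1× activity: 0.22 × 2.1 = 0.462.
The CYP2D6 pathway (31% of clearance) falls to 0.25× activity: 0.31 × 0.25 = 0.0775.
The remaining 22% of clearance is unaffected.
Relative clearance = 0.07 + 0.462 + 0.0775 + 0.22 = 0.8295.
Steady-state plasma level ∝ 1/CL: new value = 72.8 / 0.8295 = 87.8 μmol/L.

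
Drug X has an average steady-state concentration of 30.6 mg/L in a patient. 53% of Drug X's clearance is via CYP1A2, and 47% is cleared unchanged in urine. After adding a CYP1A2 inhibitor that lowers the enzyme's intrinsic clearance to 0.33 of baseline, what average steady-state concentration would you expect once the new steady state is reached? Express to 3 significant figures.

47.4 mg/L

The CYP1A2 pathway (53% of clearance) falls to 0.33× activity: 0.53 × 0.33 = 0.1749.
Non-CYP routes (47%) are unchanged.
New clearance relative to baseline: 0.1749 + 0.47 = 0.6449.
Average steady-state concentration ∝ 1/CL, so new value = 30.6 / 0.6449 = 47.4 mg/L.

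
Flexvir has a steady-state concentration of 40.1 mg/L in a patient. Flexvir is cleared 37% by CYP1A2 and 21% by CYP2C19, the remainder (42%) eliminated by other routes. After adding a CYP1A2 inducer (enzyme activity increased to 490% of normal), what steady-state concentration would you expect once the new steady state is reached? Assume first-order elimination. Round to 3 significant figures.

The CYP1A2 pathway (37% of clearance) is boosted to 4.9× activity: 0.37 × 4.9 = 1.813.
CYP2C19 (21%) and the residual 42% are unaffected.
Relative clearance = 1.813 + 0.21 + 0.42 = 2.443.
With dosing unchanged, steady-state concentration scales as 1/CL: 40.1 / 2.443 = 16.4 mg/L.

16.4 mg/L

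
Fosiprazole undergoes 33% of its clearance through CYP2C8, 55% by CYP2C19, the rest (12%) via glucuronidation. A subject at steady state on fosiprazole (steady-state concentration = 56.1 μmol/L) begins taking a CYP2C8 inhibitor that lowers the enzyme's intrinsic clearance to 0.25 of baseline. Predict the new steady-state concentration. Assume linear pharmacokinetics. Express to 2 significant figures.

The CYP2C8 pathway (33% of clearance) falls to 0.25× activity: 0.33 × 0.25 = 0.0825.
CYP2C19 (55%) and the residual 12% are unaffected.
Relative clearance = 0.0825 + 0.55 + 0.12 = 0.7525.
New steady-state concentration = baseline ÷ relative clearance = 56.1 / 0.7525 = 75 μmol/L.

75 μmol/L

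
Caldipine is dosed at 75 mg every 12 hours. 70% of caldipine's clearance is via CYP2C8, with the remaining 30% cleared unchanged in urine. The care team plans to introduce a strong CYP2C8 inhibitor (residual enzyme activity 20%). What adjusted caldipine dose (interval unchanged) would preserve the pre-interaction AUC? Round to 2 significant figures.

The CYP2C8 pathway (70% of clearance) is reduced to 0.2× activity: 0.7 × 0.2 = 0.14.
The remaining 30% of clearance is unaffected.
CL_new/CL_old = 0.14 + 0.3 = 0.44.
Css,avg = (dose rate)/CL, so holding Css fixed requires dose ∝ CL: 75 × 0.44 = 33 mg.

33 mg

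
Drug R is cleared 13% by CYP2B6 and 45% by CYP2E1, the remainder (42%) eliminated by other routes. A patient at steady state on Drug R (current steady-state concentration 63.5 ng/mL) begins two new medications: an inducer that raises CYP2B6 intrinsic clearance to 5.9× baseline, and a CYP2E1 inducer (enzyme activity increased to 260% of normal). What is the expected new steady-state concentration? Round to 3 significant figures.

CYP2B6: 0.13 × 5.9 = 0.767
CYP2E1: 0.45 × 2.6 = 1.17
Other: 0.42 (unchanged)
New clearance relative to baseline: 0.767 + 1.17 + 0.42 = 2.357.
New steady-state concentration = 63.5 / 2.357 = 26.9 ng/mL (concentration scales inversely with clearance).

26.9 ng/mL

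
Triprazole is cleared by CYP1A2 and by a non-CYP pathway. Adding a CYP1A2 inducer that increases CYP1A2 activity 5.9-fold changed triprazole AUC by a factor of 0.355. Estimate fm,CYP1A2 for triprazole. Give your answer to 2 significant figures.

0.37

Let x = fm,CYP1A2. Because AUC ∝ 1/CL, relative clearance rose to 1/0.355 = 2.817.
Setting x·5.9 + (1 − x) = 2.817 and solving: x = (2.817 − 1)/(5.9 − 1) = 0.37.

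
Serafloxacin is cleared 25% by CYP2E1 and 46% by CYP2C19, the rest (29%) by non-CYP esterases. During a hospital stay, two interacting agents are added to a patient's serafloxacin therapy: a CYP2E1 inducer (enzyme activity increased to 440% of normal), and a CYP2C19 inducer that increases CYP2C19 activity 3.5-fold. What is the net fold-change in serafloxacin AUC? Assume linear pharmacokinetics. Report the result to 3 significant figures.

0.333

The CYP2E1 pathway (25% of clearance) is boosted to 4.4× activity: 0.25 × 4.4 = 1.1.
The CYP2C19 pathway (46% of clearance) increases to 3.5× activity: 0.46 × 3.5 = 1.61.
Non-CYP routes (29%) are unchanged.
CL_new/CL_old = 1.1 + 1.61 + 0.29 = 3.
AUC ∝ 1/CL: fold-change = 1 / 3 = 0.333.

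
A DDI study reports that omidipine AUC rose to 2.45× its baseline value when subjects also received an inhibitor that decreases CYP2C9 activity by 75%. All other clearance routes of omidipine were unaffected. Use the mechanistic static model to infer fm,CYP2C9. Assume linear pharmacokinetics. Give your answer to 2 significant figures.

0.79

Call the CYP2C9 fraction fm. After the interaction, CL_new/CL_old = fm × 0.25 + (1 − fm).
AUC ratio = 1 / (new CL fraction), so new CL fraction = 1 / 2.45 = 0.4082.
fm × 0.25 + 1 − fm = 0.4082  ⇒  fm × (0.25 − 1) = −0.5918  ⇒  fm = 0.79.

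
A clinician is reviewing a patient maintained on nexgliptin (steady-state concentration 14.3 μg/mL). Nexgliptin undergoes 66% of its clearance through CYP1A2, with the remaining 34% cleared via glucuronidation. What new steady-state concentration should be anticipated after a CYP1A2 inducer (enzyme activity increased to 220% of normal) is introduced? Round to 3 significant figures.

CYP1A2: 0.66 × 2.2 = 1.452
Other: 0.34 (unchanged)
Relative clearance = 1.452 + 0.34 = 1.792.
Steady-state concentration ∝ 1/CL, so new value = 14.3 / 1.792 = 7.98 μg/mL.

7.98 μg/mL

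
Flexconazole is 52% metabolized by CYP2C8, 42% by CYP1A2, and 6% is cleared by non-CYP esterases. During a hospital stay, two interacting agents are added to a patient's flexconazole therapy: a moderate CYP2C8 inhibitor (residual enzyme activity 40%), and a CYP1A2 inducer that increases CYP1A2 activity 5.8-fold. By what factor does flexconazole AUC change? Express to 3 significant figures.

0.370

The CYP2C8 pathway (52% of clearance) drops to 0.4× activity: 0.52 × 0.4 = 0.208.
The CYP1A2 pathway (42% of clearance) increases to 5.8× activity: 0.42 × 5.8 = 2.436.
Non-CYP routes (6%) are unchanged.
Relative clearance = 0.208 + 2.436 + 0.06 = 2.704.
AUC ∝ 1/CL: fold-change = 1 / 2.704 = 0.370.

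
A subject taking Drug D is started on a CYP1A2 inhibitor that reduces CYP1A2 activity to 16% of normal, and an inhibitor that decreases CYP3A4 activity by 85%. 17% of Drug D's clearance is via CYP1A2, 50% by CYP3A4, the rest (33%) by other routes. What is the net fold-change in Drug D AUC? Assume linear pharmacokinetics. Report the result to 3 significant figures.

2.31

The CYP1A2 pathway (17% of clearance) drops to 0.16× activity: 0.17 × 0.16 = 0.0272.
The CYP3A4 pathway (50% of clearance) is reduced to 0.15× activity: 0.5 × 0.15 = 0.075.
The remaining 33% of clearance is unaffected.
Relative clearance = 0.0272 + 0.075 + 0.33 = 0.4322.
Because AUC varies inversely with clearance, the combined effect is 1 / 0.4322 = 2.31.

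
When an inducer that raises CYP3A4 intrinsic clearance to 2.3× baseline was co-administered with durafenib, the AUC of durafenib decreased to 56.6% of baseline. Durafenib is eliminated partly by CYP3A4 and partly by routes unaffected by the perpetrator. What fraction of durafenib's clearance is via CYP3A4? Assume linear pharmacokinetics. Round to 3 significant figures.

0.590

CL'/CL = 1 / 0.566 = 1.767
2.3·fm + (1 − fm) = 1.767
fm = (1.767 − 1) / (2.3 − 1) = 0.590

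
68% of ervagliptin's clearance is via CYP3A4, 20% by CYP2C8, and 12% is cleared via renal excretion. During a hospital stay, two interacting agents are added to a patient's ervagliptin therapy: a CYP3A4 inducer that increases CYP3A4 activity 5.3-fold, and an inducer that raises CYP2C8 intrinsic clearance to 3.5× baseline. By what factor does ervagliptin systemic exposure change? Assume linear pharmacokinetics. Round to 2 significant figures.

0.23

The CYP3A4 pathway (68% of clearance) rises to 5.3× activity: 0.68 × 5.3 = 3.604.
The CYP2C8 pathway (20% of clearance) is boosted to 3.5× activity: 0.2 × 3.5 = 0.7.
Non-CYP routes (12%) are unchanged.
Relative clearance = 3.604 + 0.7 + 0.12 = 4.424.
Net systemic exposure ratio = 1 / 4.424 = 0.23.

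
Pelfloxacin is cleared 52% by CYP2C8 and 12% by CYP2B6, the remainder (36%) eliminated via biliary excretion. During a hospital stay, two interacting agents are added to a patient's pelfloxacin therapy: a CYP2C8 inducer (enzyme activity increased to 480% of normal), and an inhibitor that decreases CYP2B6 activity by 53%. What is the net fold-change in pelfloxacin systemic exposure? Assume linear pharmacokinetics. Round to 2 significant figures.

The CYP2C8 pathway (52% of clearance) is boosted to 4.8× activity: 0.52 × 4.8 = 2.496.
The CYP2B6 pathway (12% of clearance) drops to 0.47× activity: 0.12 × 0.47 = 0.0564.
The remaining 36% of clearance is unaffected.
CL_new/CL_old = 2.496 + 0.0564 + 0.36 = 2.9124.
Systemic exposure ∝ 1/CL: fold-change = 1 / 2.9124 = 0.34.

0.34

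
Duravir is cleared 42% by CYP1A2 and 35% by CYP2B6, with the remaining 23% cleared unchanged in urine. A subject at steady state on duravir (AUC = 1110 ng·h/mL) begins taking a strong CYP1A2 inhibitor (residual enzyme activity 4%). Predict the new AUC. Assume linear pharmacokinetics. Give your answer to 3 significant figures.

CYP1A2: 0.42 × 0.04 = 0.0168
CYP2B6: 0.35 (unchanged)
Other: 0.23 (unchanged)
Relative clearance = 0.0168 + 0.35 + 0.23 = 0.5968.
New AUC = baseline ÷ relative clearance = 1110 / 0.5968 = 1.86 × 10³ ng·h/mL.

1.86 × 10³ ng·h/mL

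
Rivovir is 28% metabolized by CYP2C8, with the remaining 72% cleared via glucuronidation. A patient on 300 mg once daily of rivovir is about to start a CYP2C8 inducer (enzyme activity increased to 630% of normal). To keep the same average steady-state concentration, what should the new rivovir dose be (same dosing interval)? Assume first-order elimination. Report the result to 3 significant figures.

745 mg

CYP2C8: 0.28 × 6.3 = 1.764
Other: 0.72 (unchanged)
Relative clearance = 1.764 + 0.72 = 2.484.
Exposure is unchanged when dose changes in proportion to clearance. New dose = 300 mg × 2.484 = 745 mg.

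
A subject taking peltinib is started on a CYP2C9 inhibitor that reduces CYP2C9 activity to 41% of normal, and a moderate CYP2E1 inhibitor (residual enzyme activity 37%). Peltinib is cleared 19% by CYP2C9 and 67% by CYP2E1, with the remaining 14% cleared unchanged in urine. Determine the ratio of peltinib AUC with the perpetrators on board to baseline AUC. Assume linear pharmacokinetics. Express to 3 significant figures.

2.15

The CYP2C9 pathway (19% of clearance) falls to 0.41× activity: 0.19 × 0.41 = 0.0779.
The CYP2E1 pathway (67% of clearance) is reduced to 0.37× activity: 0.67 × 0.37 = 0.2479.
Non-CYP routes (14%) are unchanged.
Relative clearance = 0.0779 + 0.2479 + 0.14 = 0.4658.
AUC ∝ 1/CL: fold-change = 1 / 0.4658 = 2.15.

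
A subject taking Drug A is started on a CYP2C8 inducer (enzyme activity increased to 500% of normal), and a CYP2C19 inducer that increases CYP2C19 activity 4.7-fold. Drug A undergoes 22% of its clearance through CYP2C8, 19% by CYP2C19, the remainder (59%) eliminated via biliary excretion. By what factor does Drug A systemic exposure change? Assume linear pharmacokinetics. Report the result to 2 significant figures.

0.39

CYP2C8: 0.22 × 5 = 1.1
CYP2C19: 0.19 × 4.7 = 0.893
Other: 0.59 (unchanged)
New clearance relative to baseline: 1.1 + 0.893 + 0.59 = 2.583.
Net systemic exposure ratio = 1 / 2.583 = 0.39.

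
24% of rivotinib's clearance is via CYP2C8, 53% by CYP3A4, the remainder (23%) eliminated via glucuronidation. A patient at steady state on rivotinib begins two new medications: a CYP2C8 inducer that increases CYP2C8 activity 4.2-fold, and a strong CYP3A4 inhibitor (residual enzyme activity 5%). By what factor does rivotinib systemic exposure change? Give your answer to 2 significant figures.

0.79

The CYP2C8 pathway (24% of clearance) is boosted to 4.2× activity: 0.24 × 4.2 = 1.008.
The CYP3A4 pathway (53% of clearance) is reduced to 0.05× activity: 0.53 × 0.05 = 0.0265.
The remaining 23% of clearance is unaffected.
Relative clearance = 1.008 + 0.0265 + 0.23 = 1.2645.
Net systemic exposure ratio = 1 / 1.2645 = 0.79.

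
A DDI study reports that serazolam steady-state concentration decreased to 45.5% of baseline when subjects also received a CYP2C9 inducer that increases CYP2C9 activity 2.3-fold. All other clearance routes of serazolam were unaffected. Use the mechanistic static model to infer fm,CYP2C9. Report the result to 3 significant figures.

CL'/CL = 1 / 0.455 = 2.198
2.3·fm + (1 − fm) = 2.198
fm = (2.198 − 1) / (2.3 − 1) = 0.921

0.921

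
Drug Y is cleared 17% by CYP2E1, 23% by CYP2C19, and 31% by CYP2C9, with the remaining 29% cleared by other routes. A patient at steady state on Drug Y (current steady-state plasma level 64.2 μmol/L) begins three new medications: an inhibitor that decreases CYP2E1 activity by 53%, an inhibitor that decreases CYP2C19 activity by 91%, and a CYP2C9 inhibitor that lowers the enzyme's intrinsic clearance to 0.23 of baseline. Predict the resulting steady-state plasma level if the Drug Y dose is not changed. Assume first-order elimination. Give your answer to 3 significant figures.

CYP2E1: 0.17 × 0.47 = 0.0799
CYP2C19: 0.23 × 0.09 = 0.0207
CYP2C9: 0.31 × 0.23 = 0.0713
Other: 0.29 (unchanged)
New clearance relative to baseline: 0.0799 + 0.0207 + 0.0713 + 0.29 = 0.4619.
New steady-state plasma level = 64.2 / 0.4619 = 139 μmol/L (concentration scales inversely with clearance).

139 μmol/L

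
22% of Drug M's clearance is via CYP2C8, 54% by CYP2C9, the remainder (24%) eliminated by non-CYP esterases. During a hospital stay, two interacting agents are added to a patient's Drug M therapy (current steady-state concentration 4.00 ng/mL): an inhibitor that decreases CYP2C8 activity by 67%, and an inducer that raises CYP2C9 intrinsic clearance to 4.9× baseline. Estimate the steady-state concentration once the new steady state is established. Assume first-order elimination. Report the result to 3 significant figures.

1.35 ng/mL

The CYP2C8 pathway (22% of clearance) is reduced to 0.33× activity: 0.22 × 0.33 = 0.0726.
The CYP2C9 pathway (54% of clearance) is boosted to 4.9× activity: 0.54 × 4.9 = 2.646.
Non-CYP routes (24%) are unchanged.
CL_new/CL_old = 0.0726 + 2.646 + 0.24 = 2.9586.
Dividing the baseline by the relative clearance: 4.00 / 2.9586 = 1.35 ng/mL.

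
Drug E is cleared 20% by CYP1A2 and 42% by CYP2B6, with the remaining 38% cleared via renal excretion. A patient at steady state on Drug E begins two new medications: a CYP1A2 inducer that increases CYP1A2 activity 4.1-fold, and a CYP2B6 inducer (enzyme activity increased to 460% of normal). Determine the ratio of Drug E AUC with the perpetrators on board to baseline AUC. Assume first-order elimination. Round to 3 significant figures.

0.319

The CYP1A2 pathway (20% of clearance) is boosted to 4.1× activity: 0.2 × 4.1 = 0.82.
The CYP2B6 pathway (42% of clearance) is boosted to 4.6× activity: 0.42 × 4.6 = 1.932.
Non-CYP routes (38%) are unchanged.
New clearance relative to baseline: 0.82 + 1.932 + 0.38 = 3.132.
Because AUC varies inversely with clearance, the combined effect is 1 / 3.132 = 0.319.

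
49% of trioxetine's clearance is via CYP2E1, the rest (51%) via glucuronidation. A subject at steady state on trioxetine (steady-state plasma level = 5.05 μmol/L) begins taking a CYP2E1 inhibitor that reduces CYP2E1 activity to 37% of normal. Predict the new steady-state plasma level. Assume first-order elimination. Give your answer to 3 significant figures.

7.31 μmol/L

CYP2E1: 0.49 × 0.37 = 0.1813
Other: 0.51 (unchanged)
Relative clearance = 0.1813 + 0.51 = 0.6913.
New steady-state plasma level = baseline ÷ relative clearance = 5.05 / 0.6913 = 7.31 μmol/L.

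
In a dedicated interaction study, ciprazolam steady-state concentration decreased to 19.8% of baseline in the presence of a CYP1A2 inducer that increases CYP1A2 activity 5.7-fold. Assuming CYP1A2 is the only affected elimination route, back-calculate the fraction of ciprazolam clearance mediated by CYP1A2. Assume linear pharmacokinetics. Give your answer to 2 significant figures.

0.86

CL'/CL = 1 / 0.198 = 5.051
5.7·fm + (1 − fm) = 5.051
fm = (5.051 − 1) / (5.7 − 1) = 0.86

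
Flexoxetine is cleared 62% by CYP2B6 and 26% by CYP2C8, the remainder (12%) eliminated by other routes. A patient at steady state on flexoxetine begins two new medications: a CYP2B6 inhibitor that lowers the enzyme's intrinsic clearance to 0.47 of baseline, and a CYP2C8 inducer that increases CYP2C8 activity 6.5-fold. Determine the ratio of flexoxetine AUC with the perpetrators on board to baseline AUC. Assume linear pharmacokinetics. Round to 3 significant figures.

The CYP2B6 pathway (62% of clearance) drops to 0.47× activity: 0.62 × 0.47 = 0.2914.
The CYP2C8 pathway (26% of clearance) is boosted to 6.5× activity: 0.26 × 6.5 = 1.69.
Non-CYP routes (12%) are unchanged.
CL_new/CL_old = 0.2914 + 1.69 + 0.12 = 2.1014.
Net AUC ratio = 1 / 2.1014 = 0.476.

0.476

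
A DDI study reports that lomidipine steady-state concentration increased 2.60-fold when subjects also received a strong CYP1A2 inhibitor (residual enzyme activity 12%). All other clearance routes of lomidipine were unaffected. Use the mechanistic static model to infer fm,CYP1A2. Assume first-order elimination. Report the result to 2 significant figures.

0.70

Call the CYP1A2 fraction fm. After the interaction, CL_new/CL_old = fm × 0.12 + (1 − fm).
Steady-state concentration ratio = 1 / (new CL fraction), so new CL fraction = 1 / 2.60 = 0.3846.
fm × 0.12 + 1 − fm = 0.3846  ⇒  fm × (0.12 − 1) = −0.6154  ⇒  fm = 0.70.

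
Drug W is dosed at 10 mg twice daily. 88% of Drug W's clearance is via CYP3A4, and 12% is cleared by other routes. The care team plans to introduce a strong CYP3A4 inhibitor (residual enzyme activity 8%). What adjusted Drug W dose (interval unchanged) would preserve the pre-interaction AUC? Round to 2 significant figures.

The CYP3A4 pathway (88% of clearance) drops to 0.08× activity: 0.88 × 0.08 = 0.0704.
Non-CYP routes (12%) are unchanged.
CL_new/CL_old = 0.0704 + 0.12 = 0.1904.
Exposure is unchanged when dose changes in proportion to clearance. New dose = 10 mg × 0.1904 = 1.9 mg.

1.9 mg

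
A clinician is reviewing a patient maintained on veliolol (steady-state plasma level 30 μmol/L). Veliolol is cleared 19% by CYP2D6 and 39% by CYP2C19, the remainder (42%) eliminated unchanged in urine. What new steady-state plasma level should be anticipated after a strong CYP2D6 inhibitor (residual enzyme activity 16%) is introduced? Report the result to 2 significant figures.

CYP2D6: 0.19 × 0.16 = 0.0304
CYP2C19: 0.39 (unchanged)
Other: 0.42 (unchanged)
New clearance relative to baseline: 0.0304 + 0.39 + 0.42 = 0.8404.
New steady-state plasma level = baseline ÷ relative clearance = 30 / 0.8404 = 36 μmol/L.

36 μmol/L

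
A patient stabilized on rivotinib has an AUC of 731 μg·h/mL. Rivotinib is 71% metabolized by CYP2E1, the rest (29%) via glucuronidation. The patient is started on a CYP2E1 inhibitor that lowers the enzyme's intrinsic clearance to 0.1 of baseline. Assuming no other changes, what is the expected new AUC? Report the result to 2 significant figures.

2.0 × 10³ μg·h/mL

The CYP2E1 pathway (71% of clearance) is reduced to 0.1× activity: 0.71 × 0.1 = 0.071.
The remaining 29% of clearance is unaffected.
CL_new/CL_old = 0.071 + 0.29 = 0.361.
AUC ∝ 1/CL, so new value = 731 / 0.361 = 2.0 × 10³ μg·h/mL.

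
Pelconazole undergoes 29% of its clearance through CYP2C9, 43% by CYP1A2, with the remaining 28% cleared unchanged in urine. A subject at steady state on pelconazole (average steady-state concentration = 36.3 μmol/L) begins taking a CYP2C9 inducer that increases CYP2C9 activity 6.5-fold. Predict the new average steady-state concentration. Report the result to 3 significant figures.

The CYP2C9 pathway (29% of clearance) increases to 6.5× activity: 0.29 × 6.5 = 1.885.
CYP1A2 (43%) and the residual 28% are unaffected.
CL_new/CL_old = 1.885 + 0.43 + 0.28 = 2.595.
New average steady-state concentration = baseline ÷ relative clearance = 36.3 / 2.595 = 14.0 μmol/L.

14.0 μmol/L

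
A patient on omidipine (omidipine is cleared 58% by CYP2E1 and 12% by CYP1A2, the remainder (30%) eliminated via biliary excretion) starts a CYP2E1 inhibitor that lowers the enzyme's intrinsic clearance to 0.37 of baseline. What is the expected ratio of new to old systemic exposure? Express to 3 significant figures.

1.58

CYP2E1: 0.58 × 0.37 = 0.2146
CYP1A2: 0.12 (unchanged)
Other: 0.3 (unchanged)
New clearance relative to baseline: 0.2146 + 0.12 + 0.3 = 0.6346.
Systemic exposure is inversely proportional to clearance, so the fold-change is 1 / 0.6346 = 1.58.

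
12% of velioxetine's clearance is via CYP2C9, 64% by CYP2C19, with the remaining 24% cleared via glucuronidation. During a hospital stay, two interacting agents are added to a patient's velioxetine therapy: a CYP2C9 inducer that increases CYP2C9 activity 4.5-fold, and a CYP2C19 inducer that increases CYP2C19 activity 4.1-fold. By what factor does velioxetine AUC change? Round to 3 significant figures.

The CYP2C9 pathway (12% of clearance) rises to 4.5× activity: 0.12 × 4.5 = 0.54.
The CYP2C19 pathway (64% of clearance) rises to 4.1× activity: 0.64 × 4.1 = 2.624.
The remaining 24% of clearance is unaffected.
New clearance relative to baseline: 0.54 + 2.624 + 0.24 = 3.404.
Net AUC ratio = 1 / 3.404 = 0.294.

0.294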